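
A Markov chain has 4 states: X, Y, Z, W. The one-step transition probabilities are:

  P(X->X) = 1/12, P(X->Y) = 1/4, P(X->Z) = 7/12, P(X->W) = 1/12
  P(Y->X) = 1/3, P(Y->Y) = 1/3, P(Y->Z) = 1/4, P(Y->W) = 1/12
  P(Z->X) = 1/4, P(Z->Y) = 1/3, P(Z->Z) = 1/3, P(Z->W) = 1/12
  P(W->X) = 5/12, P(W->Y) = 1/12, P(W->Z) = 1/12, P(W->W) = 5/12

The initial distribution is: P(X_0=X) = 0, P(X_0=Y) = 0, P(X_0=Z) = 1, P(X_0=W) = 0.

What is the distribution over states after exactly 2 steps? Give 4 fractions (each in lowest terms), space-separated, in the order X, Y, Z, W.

Propagating the distribution step by step (d_{t+1} = d_t * P):
d_0 = (X=0, Y=0, Z=1, W=0)
  d_1[X] = 0*1/12 + 0*1/3 + 1*1/4 + 0*5/12 = 1/4
  d_1[Y] = 0*1/4 + 0*1/3 + 1*1/3 + 0*1/12 = 1/3
  d_1[Z] = 0*7/12 + 0*1/4 + 1*1/3 + 0*1/12 = 1/3
  d_1[W] = 0*1/12 + 0*1/12 + 1*1/12 + 0*5/12 = 1/12
d_1 = (X=1/4, Y=1/3, Z=1/3, W=1/12)
  d_2[X] = 1/4*1/12 + 1/3*1/3 + 1/3*1/4 + 1/12*5/12 = 1/4
  d_2[Y] = 1/4*1/4 + 1/3*1/3 + 1/3*1/3 + 1/12*1/12 = 7/24
  d_2[Z] = 1/4*7/12 + 1/3*1/4 + 1/3*1/3 + 1/12*1/12 = 25/72
  d_2[W] = 1/4*1/12 + 1/3*1/12 + 1/3*1/12 + 1/12*5/12 = 1/9
d_2 = (X=1/4, Y=7/24, Z=25/72, W=1/9)

Answer: 1/4 7/24 25/72 1/9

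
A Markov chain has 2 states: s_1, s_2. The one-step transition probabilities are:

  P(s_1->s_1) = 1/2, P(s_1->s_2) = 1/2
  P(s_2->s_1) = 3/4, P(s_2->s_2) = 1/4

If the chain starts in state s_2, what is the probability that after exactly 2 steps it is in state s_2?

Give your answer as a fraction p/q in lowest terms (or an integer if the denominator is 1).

Answer: 7/16

Derivation:
Computing P^2 by repeated multiplication:
P^1 =
  s_1: [1/2, 1/2]
  s_2: [3/4, 1/4]
P^2 =
  s_1: [5/8, 3/8]
  s_2: [9/16, 7/16]

(P^2)[s_2 -> s_2] = 7/16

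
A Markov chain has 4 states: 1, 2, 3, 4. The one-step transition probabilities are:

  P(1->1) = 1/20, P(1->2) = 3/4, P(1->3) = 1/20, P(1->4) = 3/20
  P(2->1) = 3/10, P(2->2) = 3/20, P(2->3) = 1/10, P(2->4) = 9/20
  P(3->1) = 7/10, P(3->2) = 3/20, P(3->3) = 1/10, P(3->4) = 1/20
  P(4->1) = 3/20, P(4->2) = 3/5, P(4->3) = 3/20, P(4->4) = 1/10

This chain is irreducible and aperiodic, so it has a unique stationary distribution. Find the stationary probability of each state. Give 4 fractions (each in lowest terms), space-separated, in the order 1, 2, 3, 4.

Answer: 825/3407 1389/3407 342/3407 851/3407

Derivation:
The stationary distribution satisfies pi = pi * P, i.e.:
  pi_1 = 1/20*pi_1 + 3/10*pi_2 + 7/10*pi_3 + 3/20*pi_4
  pi_2 = 3/4*pi_1 + 3/20*pi_2 + 3/20*pi_3 + 3/5*pi_4
  pi_3 = 1/20*pi_1 + 1/10*pi_2 + 1/10*pi_3 + 3/20*pi_4
  pi_4 = 3/20*pi_1 + 9/20*pi_2 + 1/20*pi_3 + 1/10*pi_4
with normalization: pi_1 + pi_2 + pi_3 + pi_4 = 1.

Using the first 3 balance equations plus normalization, the linear system A*pi = b is:
  [-19/20, 3/10, 7/10, 3/20] . pi = 0
  [3/4, -17/20, 3/20, 3/5] . pi = 0
  [1/20, 1/10, -9/10, 3/20] . pi = 0
  [1, 1, 1, 1] . pi = 1

Solving yields:
  pi_1 = 825/3407
  pi_2 = 1389/3407
  pi_3 = 342/3407
  pi_4 = 851/3407

Verification (pi * P):
  825/3407*1/20 + 1389/3407*3/10 + 342/3407*7/10 + 851/3407*3/20 = 825/3407 = pi_1  (ok)
  825/3407*3/4 + 1389/3407*3/20 + 342/3407*3/20 + 851/3407*3/5 = 1389/3407 = pi_2  (ok)
  825/3407*1/20 + 1389/3407*1/10 + 342/3407*1/10 + 851/3407*3/20 = 342/3407 = pi_3  (ok)
  825/3407*3/20 + 1389/3407*9/20 + 342/3407*1/20 + 851/3407*1/10 = 851/3407 = pi_4  (ok)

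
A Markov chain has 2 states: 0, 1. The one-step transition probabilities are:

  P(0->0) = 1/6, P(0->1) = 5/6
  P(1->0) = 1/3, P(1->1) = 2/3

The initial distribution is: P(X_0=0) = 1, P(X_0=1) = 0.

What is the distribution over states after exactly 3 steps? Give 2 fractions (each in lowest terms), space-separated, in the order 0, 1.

Propagating the distribution step by step (d_{t+1} = d_t * P):
d_0 = (0=1, 1=0)
  d_1[0] = 1*1/6 + 0*1/3 = 1/6
  d_1[1] = 1*5/6 + 0*2/3 = 5/6
d_1 = (0=1/6, 1=5/6)
  d_2[0] = 1/6*1/6 + 5/6*1/3 = 11/36
  d_2[1] = 1/6*5/6 + 5/6*2/3 = 25/36
d_2 = (0=11/36, 1=25/36)
  d_3[0] = 11/36*1/6 + 25/36*1/3 = 61/216
  d_3[1] = 11/36*5/6 + 25/36*2/3 = 155/216
d_3 = (0=61/216, 1=155/216)

Answer: 61/216 155/216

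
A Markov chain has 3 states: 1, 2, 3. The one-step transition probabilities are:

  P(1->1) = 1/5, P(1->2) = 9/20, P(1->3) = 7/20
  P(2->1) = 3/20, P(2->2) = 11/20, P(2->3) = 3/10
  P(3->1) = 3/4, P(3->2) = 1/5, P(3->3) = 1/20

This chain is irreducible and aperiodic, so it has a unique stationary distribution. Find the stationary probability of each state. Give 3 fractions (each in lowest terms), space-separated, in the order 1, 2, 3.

Answer: 147/463 199/463 117/463

Derivation:
The stationary distribution satisfies pi = pi * P, i.e.:
  pi_1 = 1/5*pi_1 + 3/20*pi_2 + 3/4*pi_3
  pi_2 = 9/20*pi_1 + 11/20*pi_2 + 1/5*pi_3
  pi_3 = 7/20*pi_1 + 3/10*pi_2 + 1/20*pi_3
with normalization: pi_1 + pi_2 + pi_3 = 1.

Using the first 2 balance equations plus normalization, the linear system A*pi = b is:
  [-4/5, 3/20, 3/4] . pi = 0
  [9/20, -9/20, 1/5] . pi = 0
  [1, 1, 1] . pi = 1

Solving yields:
  pi_1 = 147/463
  pi_2 = 199/463
  pi_3 = 117/463

Verification (pi * P):
  147/463*1/5 + 199/463*3/20 + 117/463*3/4 = 147/463 = pi_1  (ok)
  147/463*9/20 + 199/463*11/20 + 117/463*1/5 = 199/463 = pi_2  (ok)
  147/463*7/20 + 199/463*3/10 + 117/463*1/20 = 117/463 = pi_3  (ok)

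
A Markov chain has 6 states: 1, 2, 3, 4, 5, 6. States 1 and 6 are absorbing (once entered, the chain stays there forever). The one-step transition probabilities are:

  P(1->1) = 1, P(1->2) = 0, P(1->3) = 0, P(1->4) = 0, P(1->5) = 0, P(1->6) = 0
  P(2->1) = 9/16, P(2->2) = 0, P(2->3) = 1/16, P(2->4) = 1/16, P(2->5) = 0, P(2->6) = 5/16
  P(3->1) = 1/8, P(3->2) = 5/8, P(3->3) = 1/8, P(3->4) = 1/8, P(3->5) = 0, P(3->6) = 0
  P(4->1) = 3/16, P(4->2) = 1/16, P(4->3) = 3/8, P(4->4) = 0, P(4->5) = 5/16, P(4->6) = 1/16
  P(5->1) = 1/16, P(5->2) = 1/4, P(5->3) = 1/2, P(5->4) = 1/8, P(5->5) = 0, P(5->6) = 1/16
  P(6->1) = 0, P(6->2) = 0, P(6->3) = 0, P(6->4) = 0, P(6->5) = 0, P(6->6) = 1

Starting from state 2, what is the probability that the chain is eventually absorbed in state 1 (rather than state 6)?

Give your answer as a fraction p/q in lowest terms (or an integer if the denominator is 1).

Answer: 7540/11589

Derivation:
Let a_i = P(absorbed in 1 | start in state i).
Boundary conditions: a_1 = 1, a_6 = 0.
For each transient state i, a_i = sum_j P(i->j) * a_j:
  a_2 = 9/16*a_1 + 0*a_2 + 1/16*a_3 + 1/16*a_4 + 0*a_5 + 5/16*a_6
  a_3 = 1/8*a_1 + 5/8*a_2 + 1/8*a_3 + 1/8*a_4 + 0*a_5 + 0*a_6
  a_4 = 3/16*a_1 + 1/16*a_2 + 3/8*a_3 + 0*a_4 + 5/16*a_5 + 1/16*a_6
  a_5 = 1/16*a_1 + 1/4*a_2 + 1/2*a_3 + 1/8*a_4 + 0*a_5 + 1/16*a_6

Substituting a_1 = 1 and a_6 = 0, rearrange to (I - Q) a = r where r[i] = P(i -> 1):
  [1, -1/16, -1/16, 0] . (a_2, a_3, a_4, a_5) = 9/16
  [-5/8, 7/8, -1/8, 0] . (a_2, a_3, a_4, a_5) = 1/8
  [-1/16, -3/8, 1, -5/16] . (a_2, a_3, a_4, a_5) = 3/16
  [-1/4, -1/2, -1/8, 1] . (a_2, a_3, a_4, a_5) = 1/16

Solving yields:
  a_2 = 7540/11589
  a_3 = 5469/7726
  a_4 = 16271/23178
  a_5 = 2576/3863

Starting state is 2, so the absorption probability is a_2 = 7540/11589.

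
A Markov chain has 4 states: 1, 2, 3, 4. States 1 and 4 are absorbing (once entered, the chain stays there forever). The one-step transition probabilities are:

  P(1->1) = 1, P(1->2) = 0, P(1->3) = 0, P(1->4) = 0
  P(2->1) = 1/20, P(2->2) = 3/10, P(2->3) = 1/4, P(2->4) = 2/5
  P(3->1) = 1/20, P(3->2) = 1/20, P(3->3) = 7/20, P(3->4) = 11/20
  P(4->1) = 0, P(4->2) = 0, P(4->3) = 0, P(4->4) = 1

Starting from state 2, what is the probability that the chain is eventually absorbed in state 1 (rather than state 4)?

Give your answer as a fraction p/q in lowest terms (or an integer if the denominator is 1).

Answer: 6/59

Derivation:
Let a_i = P(absorbed in 1 | start in state i).
Boundary conditions: a_1 = 1, a_4 = 0.
For each transient state i, a_i = sum_j P(i->j) * a_j:
  a_2 = 1/20*a_1 + 3/10*a_2 + 1/4*a_3 + 2/5*a_4
  a_3 = 1/20*a_1 + 1/20*a_2 + 7/20*a_3 + 11/20*a_4

Substituting a_1 = 1 and a_4 = 0, rearrange to (I - Q) a = r where r[i] = P(i -> 1):
  [7/10, -1/4] . (a_2, a_3) = 1/20
  [-1/20, 13/20] . (a_2, a_3) = 1/20

Solving yields:
  a_2 = 6/59
  a_3 = 5/59

Starting state is 2, so the absorption probability is a_2 = 6/59.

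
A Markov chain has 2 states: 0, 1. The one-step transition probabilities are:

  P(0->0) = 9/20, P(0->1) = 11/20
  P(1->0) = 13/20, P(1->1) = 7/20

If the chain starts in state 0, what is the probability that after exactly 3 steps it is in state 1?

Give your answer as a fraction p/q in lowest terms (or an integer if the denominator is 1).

Answer: 231/500

Derivation:
Computing P^3 by repeated multiplication:
P^1 =
  0: [9/20, 11/20]
  1: [13/20, 7/20]
P^2 =
  0: [14/25, 11/25]
  1: [13/25, 12/25]
P^3 =
  0: [269/500, 231/500]
  1: [273/500, 227/500]

(P^3)[0 -> 1] = 231/500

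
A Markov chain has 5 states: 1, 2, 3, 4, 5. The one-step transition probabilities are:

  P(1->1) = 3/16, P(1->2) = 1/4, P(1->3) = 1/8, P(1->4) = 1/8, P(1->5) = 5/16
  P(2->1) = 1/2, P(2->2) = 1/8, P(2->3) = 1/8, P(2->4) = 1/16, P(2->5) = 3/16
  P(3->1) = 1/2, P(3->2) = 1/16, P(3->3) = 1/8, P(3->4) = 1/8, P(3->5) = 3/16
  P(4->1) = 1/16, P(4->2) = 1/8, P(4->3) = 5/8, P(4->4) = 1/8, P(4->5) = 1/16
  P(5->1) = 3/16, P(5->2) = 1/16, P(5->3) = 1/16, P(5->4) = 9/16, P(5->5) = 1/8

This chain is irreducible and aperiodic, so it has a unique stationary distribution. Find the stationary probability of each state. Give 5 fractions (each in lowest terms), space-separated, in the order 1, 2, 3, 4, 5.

Answer: 1019/3760 63/470 399/1880 743/3760 87/470

Derivation:
The stationary distribution satisfies pi = pi * P, i.e.:
  pi_1 = 3/16*pi_1 + 1/2*pi_2 + 1/2*pi_3 + 1/16*pi_4 + 3/16*pi_5
  pi_2 = 1/4*pi_1 + 1/8*pi_2 + 1/16*pi_3 + 1/8*pi_4 + 1/16*pi_5
  pi_3 = 1/8*pi_1 + 1/8*pi_2 + 1/8*pi_3 + 5/8*pi_4 + 1/16*pi_5
  pi_4 = 1/8*pi_1 + 1/16*pi_2 + 1/8*pi_3 + 1/8*pi_4 + 9/16*pi_5
  pi_5 = 5/16*pi_1 + 3/16*pi_2 + 3/16*pi_3 + 1/16*pi_4 + 1/8*pi_5
with normalization: pi_1 + pi_2 + pi_3 + pi_4 + pi_5 = 1.

Using the first 4 balance equations plus normalization, the linear system A*pi = b is:
  [-13/16, 1/2, 1/2, 1/16, 3/16] . pi = 0
  [1/4, -7/8, 1/16, 1/8, 1/16] . pi = 0
  [1/8, 1/8, -7/8, 5/8, 1/16] . pi = 0
  [1/8, 1/16, 1/8, -7/8, 9/16] . pi = 0
  [1, 1, 1, 1, 1] . pi = 1

Solving yields:
  pi_1 = 1019/3760
  pi_2 = 63/470
  pi_3 = 399/1880
  pi_4 = 743/3760
  pi_5 = 87/470

Verification (pi * P):
  1019/3760*3/16 + 63/470*1/2 + 399/1880*1/2 + 743/3760*1/16 + 87/470*3/16 = 1019/3760 = pi_1  (ok)
  1019/3760*1/4 + 63/470*1/8 + 399/1880*1/16 + 743/3760*1/8 + 87/470*1/16 = 63/470 = pi_2  (ok)
  1019/3760*1/8 + 63/470*1/8 + 399/1880*1/8 + 743/3760*5/8 + 87/470*1/16 = 399/1880 = pi_3  (ok)
  1019/3760*1/8 + 63/470*1/16 + 399/1880*1/8 + 743/3760*1/8 + 87/470*9/16 = 743/3760 = pi_4  (ok)
  1019/3760*5/16 + 63/470*3/16 + 399/1880*3/16 + 743/3760*1/16 + 87/470*1/8 = 87/470 = pi_5  (ok)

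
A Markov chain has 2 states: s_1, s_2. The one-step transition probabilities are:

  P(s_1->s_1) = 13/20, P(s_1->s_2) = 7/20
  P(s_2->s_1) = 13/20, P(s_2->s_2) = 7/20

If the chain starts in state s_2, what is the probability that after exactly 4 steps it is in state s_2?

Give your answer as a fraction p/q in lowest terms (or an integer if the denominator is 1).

Answer: 7/20

Derivation:
Computing P^4 by repeated multiplication:
P^1 =
  s_1: [13/20, 7/20]
  s_2: [13/20, 7/20]
P^2 =
  s_1: [13/20, 7/20]
  s_2: [13/20, 7/20]
P^3 =
  s_1: [13/20, 7/20]
  s_2: [13/20, 7/20]
P^4 =
  s_1: [13/20, 7/20]
  s_2: [13/20, 7/20]

(P^4)[s_2 -> s_2] = 7/20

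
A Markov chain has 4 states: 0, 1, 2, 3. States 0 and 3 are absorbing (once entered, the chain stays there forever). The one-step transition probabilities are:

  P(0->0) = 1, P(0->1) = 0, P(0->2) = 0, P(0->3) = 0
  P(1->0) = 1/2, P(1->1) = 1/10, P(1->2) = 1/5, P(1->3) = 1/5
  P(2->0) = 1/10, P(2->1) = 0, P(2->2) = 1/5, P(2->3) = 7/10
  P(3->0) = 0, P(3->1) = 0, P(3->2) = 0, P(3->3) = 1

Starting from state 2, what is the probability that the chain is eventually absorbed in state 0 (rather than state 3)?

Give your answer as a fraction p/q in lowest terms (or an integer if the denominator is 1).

Let a_i = P(absorbed in 0 | start in state i).
Boundary conditions: a_0 = 1, a_3 = 0.
For each transient state i, a_i = sum_j P(i->j) * a_j:
  a_1 = 1/2*a_0 + 1/10*a_1 + 1/5*a_2 + 1/5*a_3
  a_2 = 1/10*a_0 + 0*a_1 + 1/5*a_2 + 7/10*a_3

Substituting a_0 = 1 and a_3 = 0, rearrange to (I - Q) a = r where r[i] = P(i -> 0):
  [9/10, -1/5] . (a_1, a_2) = 1/2
  [0, 4/5] . (a_1, a_2) = 1/10

Solving yields:
  a_1 = 7/12
  a_2 = 1/8

Starting state is 2, so the absorption probability is a_2 = 1/8.

Answer: 1/8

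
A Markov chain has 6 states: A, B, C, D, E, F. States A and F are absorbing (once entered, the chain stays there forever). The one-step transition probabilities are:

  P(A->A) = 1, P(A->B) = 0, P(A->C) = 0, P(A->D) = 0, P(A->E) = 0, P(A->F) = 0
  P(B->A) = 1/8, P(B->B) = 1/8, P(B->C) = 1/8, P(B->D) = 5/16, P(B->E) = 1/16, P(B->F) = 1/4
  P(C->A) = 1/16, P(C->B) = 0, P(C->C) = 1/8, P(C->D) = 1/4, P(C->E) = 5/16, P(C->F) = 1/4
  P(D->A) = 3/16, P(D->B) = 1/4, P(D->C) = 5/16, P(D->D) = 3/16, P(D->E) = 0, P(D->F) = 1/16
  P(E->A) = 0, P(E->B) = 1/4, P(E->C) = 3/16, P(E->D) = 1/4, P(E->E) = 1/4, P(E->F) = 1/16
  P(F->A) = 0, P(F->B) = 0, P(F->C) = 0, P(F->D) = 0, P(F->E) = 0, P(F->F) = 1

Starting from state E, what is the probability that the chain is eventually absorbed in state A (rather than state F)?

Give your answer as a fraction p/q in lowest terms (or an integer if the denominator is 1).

Answer: 3317/8771

Derivation:
Let a_i = P(absorbed in A | start in state i).
Boundary conditions: a_A = 1, a_F = 0.
For each transient state i, a_i = sum_j P(i->j) * a_j:
  a_B = 1/8*a_A + 1/8*a_B + 1/8*a_C + 5/16*a_D + 1/16*a_E + 1/4*a_F
  a_C = 1/16*a_A + 0*a_B + 1/8*a_C + 1/4*a_D + 5/16*a_E + 1/4*a_F
  a_D = 3/16*a_A + 1/4*a_B + 5/16*a_C + 3/16*a_D + 0*a_E + 1/16*a_F
  a_E = 0*a_A + 1/4*a_B + 3/16*a_C + 1/4*a_D + 1/4*a_E + 1/16*a_F

Substituting a_A = 1 and a_F = 0, rearrange to (I - Q) a = r where r[i] = P(i -> A):
  [7/8, -1/8, -5/16, -1/16] . (a_B, a_C, a_D, a_E) = 1/8
  [0, 7/8, -1/4, -5/16] . (a_B, a_C, a_D, a_E) = 1/16
  [-1/4, -5/16, 13/16, 0] . (a_B, a_C, a_D, a_E) = 3/16
  [-1/4, -3/16, -1/4, 3/4] . (a_B, a_C, a_D, a_E) = 0

Solving yields:
  a_B = 3438/8771
  a_C = 432/1253
  a_D = 4245/8771
  a_E = 3317/8771

Starting state is E, so the absorption probability is a_E = 3317/8771.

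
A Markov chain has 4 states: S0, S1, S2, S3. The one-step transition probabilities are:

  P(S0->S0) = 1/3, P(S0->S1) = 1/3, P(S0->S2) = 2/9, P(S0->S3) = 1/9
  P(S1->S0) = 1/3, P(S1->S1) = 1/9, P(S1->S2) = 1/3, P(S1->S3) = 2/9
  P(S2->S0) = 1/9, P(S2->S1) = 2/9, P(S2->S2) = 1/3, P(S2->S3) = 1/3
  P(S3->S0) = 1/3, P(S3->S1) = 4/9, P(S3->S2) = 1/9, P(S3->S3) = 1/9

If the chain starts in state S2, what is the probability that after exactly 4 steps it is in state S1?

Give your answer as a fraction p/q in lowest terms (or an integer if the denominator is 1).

Answer: 65/243

Derivation:
Computing P^4 by repeated multiplication:
P^1 =
  S0: [1/3, 1/3, 2/9, 1/9]
  S1: [1/3, 1/9, 1/3, 2/9]
  S2: [1/9, 2/9, 1/3, 1/3]
  S3: [1/3, 4/9, 1/9, 1/9]
P^2 =
  S0: [23/81, 20/81, 22/81, 16/81]
  S1: [7/27, 8/27, 20/81, 16/81]
  S2: [7/27, 23/81, 20/81, 17/81]
  S3: [25/81, 19/81, 22/81, 5/27]
P^3 =
  S0: [199/729, 197/729, 188/729, 145/729]
  S1: [203/729, 191/729, 190/729, 145/729]
  S2: [203/729, 194/729, 188/729, 16/81]
  S3: [199/729, 22/81, 188/729, 16/81]
P^4 =
  S0: [1811/6561, 1750/6561, 566/2187, 434/2187]
  S1: [1807/6561, 1760/6561, 1694/6561, 1300/6561]
  S2: [1811/6561, 65/243, 1696/6561, 433/2187]
  S3: [1811/6561, 1747/6561, 1700/6561, 1303/6561]

(P^4)[S2 -> S1] = 65/243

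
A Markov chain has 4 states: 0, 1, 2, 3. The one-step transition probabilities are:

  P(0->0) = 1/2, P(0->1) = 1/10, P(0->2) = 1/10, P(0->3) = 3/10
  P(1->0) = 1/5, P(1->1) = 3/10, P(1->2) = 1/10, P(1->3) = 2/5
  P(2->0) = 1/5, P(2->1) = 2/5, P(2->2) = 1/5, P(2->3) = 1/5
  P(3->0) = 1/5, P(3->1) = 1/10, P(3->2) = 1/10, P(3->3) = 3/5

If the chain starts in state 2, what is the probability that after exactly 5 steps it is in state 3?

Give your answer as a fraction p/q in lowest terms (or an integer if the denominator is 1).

Computing P^5 by repeated multiplication:
P^1 =
  0: [1/2, 1/10, 1/10, 3/10]
  1: [1/5, 3/10, 1/10, 2/5]
  2: [1/5, 2/5, 1/5, 1/5]
  3: [1/5, 1/10, 1/10, 3/5]
P^2 =
  0: [7/20, 3/20, 11/100, 39/100]
  1: [13/50, 19/100, 11/100, 11/25]
  2: [13/50, 6/25, 3/25, 19/50]
  3: [13/50, 3/20, 11/100, 12/25]
P^3 =
  0: [61/200, 163/1000, 111/1000, 421/1000]
  1: [139/500, 171/1000, 111/1000, 11/25]
  2: [139/500, 23/125, 14/125, 213/500]
  3: [139/500, 163/1000, 111/1000, 56/125]
P^4 =
  0: [583/2000, 1659/10000, 1111/10000, 863/2000]
  1: [1417/5000, 67/400, 1111/10000, 219/500]
  2: [1417/5000, 213/1250, 139/1250, 87/200]
  3: [1417/5000, 1659/10000, 1111/10000, 1099/2500]
P^5 =
  0: [5749/20000, 16651/100000, 11111/100000, 43493/100000]
  1: [14251/50000, 16683/100000, 11111/100000, 5463/12500]
  2: [14251/50000, 2093/12500, 1389/12500, 21821/50000]
  3: [14251/50000, 16651/100000, 11111/100000, 5467/12500]

(P^5)[2 -> 3] = 21821/50000

Answer: 21821/50000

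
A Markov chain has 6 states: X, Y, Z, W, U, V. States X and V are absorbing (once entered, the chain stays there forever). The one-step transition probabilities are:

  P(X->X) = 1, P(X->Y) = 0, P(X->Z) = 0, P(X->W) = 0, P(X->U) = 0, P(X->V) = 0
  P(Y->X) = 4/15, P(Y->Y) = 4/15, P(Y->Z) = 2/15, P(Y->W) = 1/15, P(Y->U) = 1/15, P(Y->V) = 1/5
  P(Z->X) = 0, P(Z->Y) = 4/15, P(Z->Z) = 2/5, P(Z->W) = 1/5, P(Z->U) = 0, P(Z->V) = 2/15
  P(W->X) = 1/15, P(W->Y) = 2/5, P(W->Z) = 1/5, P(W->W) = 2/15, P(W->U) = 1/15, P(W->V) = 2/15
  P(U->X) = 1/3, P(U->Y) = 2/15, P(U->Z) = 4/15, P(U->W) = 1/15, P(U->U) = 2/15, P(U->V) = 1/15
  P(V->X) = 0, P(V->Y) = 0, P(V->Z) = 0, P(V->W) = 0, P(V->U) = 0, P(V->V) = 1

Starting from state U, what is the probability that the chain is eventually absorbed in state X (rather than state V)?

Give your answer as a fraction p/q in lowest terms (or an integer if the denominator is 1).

Answer: 1061/1705

Derivation:
Let a_i = P(absorbed in X | start in state i).
Boundary conditions: a_X = 1, a_V = 0.
For each transient state i, a_i = sum_j P(i->j) * a_j:
  a_Y = 4/15*a_X + 4/15*a_Y + 2/15*a_Z + 1/15*a_W + 1/15*a_U + 1/5*a_V
  a_Z = 0*a_X + 4/15*a_Y + 2/5*a_Z + 1/5*a_W + 0*a_U + 2/15*a_V
  a_W = 1/15*a_X + 2/5*a_Y + 1/5*a_Z + 2/15*a_W + 1/15*a_U + 2/15*a_V
  a_U = 1/3*a_X + 2/15*a_Y + 4/15*a_Z + 1/15*a_W + 2/15*a_U + 1/15*a_V

Substituting a_X = 1 and a_V = 0, rearrange to (I - Q) a = r where r[i] = P(i -> X):
  [11/15, -2/15, -1/15, -1/15] . (a_Y, a_Z, a_W, a_U) = 4/15
  [-4/15, 3/5, -1/5, 0] . (a_Y, a_Z, a_W, a_U) = 0
  [-2/5, -1/5, 13/15, -1/15] . (a_Y, a_Z, a_W, a_U) = 1/15
  [-2/15, -4/15, -1/15, 13/15] . (a_Y, a_Z, a_W, a_U) = 1/3

Solving yields:
  a_Y = 909/1705
  a_Z = 666/1705
  a_W = 786/1705
  a_U = 1061/1705

Starting state is U, so the absorption probability is a_U = 1061/1705.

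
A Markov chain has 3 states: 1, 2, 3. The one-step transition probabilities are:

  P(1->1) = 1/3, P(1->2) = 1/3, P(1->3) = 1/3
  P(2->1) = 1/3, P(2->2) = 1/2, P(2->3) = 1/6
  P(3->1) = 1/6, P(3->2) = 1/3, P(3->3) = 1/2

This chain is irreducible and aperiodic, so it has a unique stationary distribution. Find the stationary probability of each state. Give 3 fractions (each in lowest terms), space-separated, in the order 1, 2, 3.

The stationary distribution satisfies pi = pi * P, i.e.:
  pi_1 = 1/3*pi_1 + 1/3*pi_2 + 1/6*pi_3
  pi_2 = 1/3*pi_1 + 1/2*pi_2 + 1/3*pi_3
  pi_3 = 1/3*pi_1 + 1/6*pi_2 + 1/2*pi_3
with normalization: pi_1 + pi_2 + pi_3 = 1.

Using the first 2 balance equations plus normalization, the linear system A*pi = b is:
  [-2/3, 1/3, 1/6] . pi = 0
  [1/3, -1/2, 1/3] . pi = 0
  [1, 1, 1] . pi = 1

Solving yields:
  pi_1 = 7/25
  pi_2 = 2/5
  pi_3 = 8/25

Verification (pi * P):
  7/25*1/3 + 2/5*1/3 + 8/25*1/6 = 7/25 = pi_1  (ok)
  7/25*1/3 + 2/5*1/2 + 8/25*1/3 = 2/5 = pi_2  (ok)
  7/25*1/3 + 2/5*1/6 + 8/25*1/2 = 8/25 = pi_3  (ok)

Answer: 7/25 2/5 8/25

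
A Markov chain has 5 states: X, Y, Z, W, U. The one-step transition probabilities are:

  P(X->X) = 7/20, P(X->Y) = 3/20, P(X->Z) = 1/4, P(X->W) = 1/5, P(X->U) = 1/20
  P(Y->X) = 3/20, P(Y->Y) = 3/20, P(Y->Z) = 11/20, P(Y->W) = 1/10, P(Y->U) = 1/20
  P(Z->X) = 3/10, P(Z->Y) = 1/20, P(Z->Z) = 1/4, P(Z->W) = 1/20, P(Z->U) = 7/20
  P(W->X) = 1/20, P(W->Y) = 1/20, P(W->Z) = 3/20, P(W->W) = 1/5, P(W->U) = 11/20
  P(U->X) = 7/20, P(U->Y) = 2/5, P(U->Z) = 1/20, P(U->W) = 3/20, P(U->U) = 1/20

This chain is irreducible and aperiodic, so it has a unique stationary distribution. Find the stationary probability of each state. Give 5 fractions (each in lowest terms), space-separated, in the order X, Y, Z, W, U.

Answer: 3221/12178 973/6089 1496/6089 1675/12178 1172/6089

Derivation:
The stationary distribution satisfies pi = pi * P, i.e.:
  pi_X = 7/20*pi_X + 3/20*pi_Y + 3/10*pi_Z + 1/20*pi_W + 7/20*pi_U
  pi_Y = 3/20*pi_X + 3/20*pi_Y + 1/20*pi_Z + 1/20*pi_W + 2/5*pi_U
  pi_Z = 1/4*pi_X + 11/20*pi_Y + 1/4*pi_Z + 3/20*pi_W + 1/20*pi_U
  pi_W = 1/5*pi_X + 1/10*pi_Y + 1/20*pi_Z + 1/5*pi_W + 3/20*pi_U
  pi_U = 1/20*pi_X + 1/20*pi_Y + 7/20*pi_Z + 11/20*pi_W + 1/20*pi_U
with normalization: pi_X + pi_Y + pi_Z + pi_W + pi_U = 1.

Using the first 4 balance equations plus normalization, the linear system A*pi = b is:
  [-13/20, 3/20, 3/10, 1/20, 7/20] . pi = 0
  [3/20, -17/20, 1/20, 1/20, 2/5] . pi = 0
  [1/4, 11/20, -3/4, 3/20, 1/20] . pi = 0
  [1/5, 1/10, 1/20, -4/5, 3/20] . pi = 0
  [1, 1, 1, 1, 1] . pi = 1

Solving yields:
  pi_X = 3221/12178
  pi_Y = 973/6089
  pi_Z = 1496/6089
  pi_W = 1675/12178
  pi_U = 1172/6089

Verification (pi * P):
  3221/12178*7/20 + 973/6089*3/20 + 1496/6089*3/10 + 1675/12178*1/20 + 1172/6089*7/20 = 3221/12178 = pi_X  (ok)
  3221/12178*3/20 + 973/6089*3/20 + 1496/6089*1/20 + 1675/12178*1/20 + 1172/6089*2/5 = 973/6089 = pi_Y  (ok)
  3221/12178*1/4 + 973/6089*11/20 + 1496/6089*1/4 + 1675/12178*3/20 + 1172/6089*1/20 = 1496/6089 = pi_Z  (ok)
  3221/12178*1/5 + 973/6089*1/10 + 1496/6089*1/20 + 1675/12178*1/5 + 1172/6089*3/20 = 1675/12178 = pi_W  (ok)
  3221/12178*1/20 + 973/6089*1/20 + 1496/6089*7/20 + 1675/12178*11/20 + 1172/6089*1/20 = 1172/6089 = pi_U  (ok)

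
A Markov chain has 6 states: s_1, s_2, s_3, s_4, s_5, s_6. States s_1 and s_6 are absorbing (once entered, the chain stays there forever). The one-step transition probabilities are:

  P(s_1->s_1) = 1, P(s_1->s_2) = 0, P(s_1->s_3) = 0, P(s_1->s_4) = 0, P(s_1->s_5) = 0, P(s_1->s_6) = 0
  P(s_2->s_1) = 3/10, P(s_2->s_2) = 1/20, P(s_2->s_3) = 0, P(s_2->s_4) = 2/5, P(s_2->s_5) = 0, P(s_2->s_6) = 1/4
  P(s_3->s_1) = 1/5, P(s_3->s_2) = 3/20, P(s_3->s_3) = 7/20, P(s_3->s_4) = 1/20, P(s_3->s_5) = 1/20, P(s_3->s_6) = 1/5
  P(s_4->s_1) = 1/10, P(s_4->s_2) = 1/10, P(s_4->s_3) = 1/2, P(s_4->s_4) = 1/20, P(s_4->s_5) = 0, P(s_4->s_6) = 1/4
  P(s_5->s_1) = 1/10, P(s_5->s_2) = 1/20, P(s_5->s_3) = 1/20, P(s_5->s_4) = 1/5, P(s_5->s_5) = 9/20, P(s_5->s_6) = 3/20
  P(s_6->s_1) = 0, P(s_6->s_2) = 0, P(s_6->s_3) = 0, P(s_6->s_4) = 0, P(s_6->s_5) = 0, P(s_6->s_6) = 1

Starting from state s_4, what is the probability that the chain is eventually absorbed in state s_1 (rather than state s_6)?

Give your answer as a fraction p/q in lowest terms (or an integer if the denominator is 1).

Let a_i = P(absorbed in s_1 | start in state i).
Boundary conditions: a_s_1 = 1, a_s_6 = 0.
For each transient state i, a_i = sum_j P(i->j) * a_j:
  a_s_2 = 3/10*a_s_1 + 1/20*a_s_2 + 0*a_s_3 + 2/5*a_s_4 + 0*a_s_5 + 1/4*a_s_6
  a_s_3 = 1/5*a_s_1 + 3/20*a_s_2 + 7/20*a_s_3 + 1/20*a_s_4 + 1/20*a_s_5 + 1/5*a_s_6
  a_s_4 = 1/10*a_s_1 + 1/10*a_s_2 + 1/2*a_s_3 + 1/20*a_s_4 + 0*a_s_5 + 1/4*a_s_6
  a_s_5 = 1/10*a_s_1 + 1/20*a_s_2 + 1/20*a_s_3 + 1/5*a_s_4 + 9/20*a_s_5 + 3/20*a_s_6

Substituting a_s_1 = 1 and a_s_6 = 0, rearrange to (I - Q) a = r where r[i] = P(i -> s_1):
  [19/20, 0, -2/5, 0] . (a_s_2, a_s_3, a_s_4, a_s_5) = 3/10
  [-3/20, 13/20, -1/20, -1/20] . (a_s_2, a_s_3, a_s_4, a_s_5) = 1/5
  [-1/10, -1/2, 19/20, 0] . (a_s_2, a_s_3, a_s_4, a_s_5) = 1/10
  [-1/20, -1/20, -1/5, 11/20] . (a_s_2, a_s_3, a_s_4, a_s_5) = 1/10

Solving yields:
  a_s_2 = 1062/2171
  a_s_3 = 1052/2171
  a_s_4 = 894/2171
  a_s_5 = 912/2171

Starting state is s_4, so the absorption probability is a_s_4 = 894/2171.

Answer: 894/2171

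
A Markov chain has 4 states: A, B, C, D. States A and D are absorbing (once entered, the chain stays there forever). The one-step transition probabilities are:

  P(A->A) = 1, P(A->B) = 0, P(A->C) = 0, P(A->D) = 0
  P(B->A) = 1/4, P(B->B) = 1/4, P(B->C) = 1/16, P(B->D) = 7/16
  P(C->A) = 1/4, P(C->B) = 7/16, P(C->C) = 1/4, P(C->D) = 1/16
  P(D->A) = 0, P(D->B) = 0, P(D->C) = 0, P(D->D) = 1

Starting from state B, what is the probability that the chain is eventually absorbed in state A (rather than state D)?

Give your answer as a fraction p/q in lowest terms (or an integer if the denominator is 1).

Let a_i = P(absorbed in A | start in state i).
Boundary conditions: a_A = 1, a_D = 0.
For each transient state i, a_i = sum_j P(i->j) * a_j:
  a_B = 1/4*a_A + 1/4*a_B + 1/16*a_C + 7/16*a_D
  a_C = 1/4*a_A + 7/16*a_B + 1/4*a_C + 1/16*a_D

Substituting a_A = 1 and a_D = 0, rearrange to (I - Q) a = r where r[i] = P(i -> A):
  [3/4, -1/16] . (a_B, a_C) = 1/4
  [-7/16, 3/4] . (a_B, a_C) = 1/4

Solving yields:
  a_B = 52/137
  a_C = 76/137

Starting state is B, so the absorption probability is a_B = 52/137.

Answer: 52/137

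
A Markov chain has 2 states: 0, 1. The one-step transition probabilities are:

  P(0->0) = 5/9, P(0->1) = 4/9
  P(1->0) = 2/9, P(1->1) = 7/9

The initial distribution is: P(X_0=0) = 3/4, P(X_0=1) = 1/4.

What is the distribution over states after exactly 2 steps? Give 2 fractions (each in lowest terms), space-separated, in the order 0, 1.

Answer: 41/108 67/108

Derivation:
Propagating the distribution step by step (d_{t+1} = d_t * P):
d_0 = (0=3/4, 1=1/4)
  d_1[0] = 3/4*5/9 + 1/4*2/9 = 17/36
  d_1[1] = 3/4*4/9 + 1/4*7/9 = 19/36
d_1 = (0=17/36, 1=19/36)
  d_2[0] = 17/36*5/9 + 19/36*2/9 = 41/108
  d_2[1] = 17/36*4/9 + 19/36*7/9 = 67/108
d_2 = (0=41/108, 1=67/108)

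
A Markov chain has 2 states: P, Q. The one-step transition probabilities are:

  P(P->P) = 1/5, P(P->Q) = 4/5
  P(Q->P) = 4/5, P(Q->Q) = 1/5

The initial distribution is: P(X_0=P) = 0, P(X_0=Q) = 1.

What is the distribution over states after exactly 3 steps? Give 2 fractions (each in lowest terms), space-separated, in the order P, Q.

Propagating the distribution step by step (d_{t+1} = d_t * P):
d_0 = (P=0, Q=1)
  d_1[P] = 0*1/5 + 1*4/5 = 4/5
  d_1[Q] = 0*4/5 + 1*1/5 = 1/5
d_1 = (P=4/5, Q=1/5)
  d_2[P] = 4/5*1/5 + 1/5*4/5 = 8/25
  d_2[Q] = 4/5*4/5 + 1/5*1/5 = 17/25
d_2 = (P=8/25, Q=17/25)
  d_3[P] = 8/25*1/5 + 17/25*4/5 = 76/125
  d_3[Q] = 8/25*4/5 + 17/25*1/5 = 49/125
d_3 = (P=76/125, Q=49/125)

Answer: 76/125 49/125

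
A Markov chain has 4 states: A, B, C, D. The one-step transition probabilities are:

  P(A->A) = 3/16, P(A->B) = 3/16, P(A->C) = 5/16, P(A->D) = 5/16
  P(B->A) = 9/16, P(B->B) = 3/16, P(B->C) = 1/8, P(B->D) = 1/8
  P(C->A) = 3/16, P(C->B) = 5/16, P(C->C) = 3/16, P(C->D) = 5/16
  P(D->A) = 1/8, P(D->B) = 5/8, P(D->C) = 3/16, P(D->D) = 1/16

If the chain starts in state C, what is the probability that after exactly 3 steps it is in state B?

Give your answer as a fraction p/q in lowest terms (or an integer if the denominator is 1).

Computing P^3 by repeated multiplication:
P^1 =
  A: [3/16, 3/16, 5/16, 5/16]
  B: [9/16, 3/16, 1/8, 1/8]
  C: [3/16, 5/16, 3/16, 5/16]
  D: [1/8, 5/8, 3/16, 1/16]
P^2 =
  A: [61/256, 93/256, 51/256, 51/256]
  B: [1/4, 33/128, 63/256, 63/256]
  C: [73/256, 89/256, 49/256, 45/256]
  D: [107/256, 61/256, 21/128, 23/128]
P^3 =
  A: [1275/4096, 1227/4096, 797/4096, 797/4096]
  B: [1101/4096, 1335/4096, 415/2048, 415/2048]
  C: [1257/4096, 1181/4096, 825/4096, 833/4096]
  D: [17/64, 587/2048, 921/4096, 913/4096]

(P^3)[C -> B] = 1181/4096

Answer: 1181/4096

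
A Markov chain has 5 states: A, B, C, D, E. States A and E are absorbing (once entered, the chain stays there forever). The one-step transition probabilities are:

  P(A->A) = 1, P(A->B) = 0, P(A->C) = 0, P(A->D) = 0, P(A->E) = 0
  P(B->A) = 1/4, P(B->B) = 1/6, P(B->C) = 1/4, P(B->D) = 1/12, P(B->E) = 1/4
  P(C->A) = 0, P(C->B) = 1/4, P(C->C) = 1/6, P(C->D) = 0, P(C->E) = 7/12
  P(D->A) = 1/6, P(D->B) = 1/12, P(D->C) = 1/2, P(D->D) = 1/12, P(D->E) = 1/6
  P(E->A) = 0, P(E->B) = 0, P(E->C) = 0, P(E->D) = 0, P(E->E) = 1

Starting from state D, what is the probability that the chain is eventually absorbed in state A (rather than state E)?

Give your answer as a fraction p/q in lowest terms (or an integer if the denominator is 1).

Let a_i = P(absorbed in A | start in state i).
Boundary conditions: a_A = 1, a_E = 0.
For each transient state i, a_i = sum_j P(i->j) * a_j:
  a_B = 1/4*a_A + 1/6*a_B + 1/4*a_C + 1/12*a_D + 1/4*a_E
  a_C = 0*a_A + 1/4*a_B + 1/6*a_C + 0*a_D + 7/12*a_E
  a_D = 1/6*a_A + 1/12*a_B + 1/2*a_C + 1/12*a_D + 1/6*a_E

Substituting a_A = 1 and a_E = 0, rearrange to (I - Q) a = r where r[i] = P(i -> A):
  [5/6, -1/4, -1/12] . (a_B, a_C, a_D) = 1/4
  [-1/4, 5/6, 0] . (a_B, a_C, a_D) = 0
  [-1/12, -1/2, 11/12] . (a_B, a_C, a_D) = 1/6

Solving yields:
  a_B = 50/139
  a_C = 15/139
  a_D = 38/139

Starting state is D, so the absorption probability is a_D = 38/139.

Answer: 38/139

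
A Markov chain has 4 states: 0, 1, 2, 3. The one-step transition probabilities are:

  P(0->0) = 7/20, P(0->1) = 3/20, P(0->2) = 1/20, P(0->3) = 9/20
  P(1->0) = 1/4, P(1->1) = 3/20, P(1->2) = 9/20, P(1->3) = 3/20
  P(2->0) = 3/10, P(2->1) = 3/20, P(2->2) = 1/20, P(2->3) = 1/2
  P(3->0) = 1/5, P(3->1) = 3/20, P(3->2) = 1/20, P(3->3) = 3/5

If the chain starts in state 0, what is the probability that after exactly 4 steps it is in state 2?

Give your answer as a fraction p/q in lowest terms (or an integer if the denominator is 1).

Computing P^4 by repeated multiplication:
P^1 =
  0: [7/20, 3/20, 1/20, 9/20]
  1: [1/4, 3/20, 9/20, 3/20]
  2: [3/10, 3/20, 1/20, 1/2]
  3: [1/5, 3/20, 1/20, 3/5]
P^2 =
  0: [53/200, 3/20, 11/100, 19/40]
  1: [29/100, 3/20, 11/100, 9/20]
  2: [103/400, 3/20, 11/100, 193/400]
  3: [97/400, 3/20, 11/100, 199/400]
P^3 =
  0: [1033/4000, 3/20, 11/100, 1927/4000]
  1: [131/500, 3/20, 11/100, 239/500]
  2: [2057/8000, 3/20, 11/100, 3863/8000]
  3: [2039/8000, 3/20, 11/100, 3881/8000]
P^4 =
  0: [20579/80000, 3/20, 11/100, 38621/80000]
  1: [1289/5000, 3/20, 11/100, 2411/5000]
  2: [41131/160000, 3/20, 11/100, 77269/160000]
  3: [41077/160000, 3/20, 11/100, 77323/160000]

(P^4)[0 -> 2] = 11/100

Answer: 11/100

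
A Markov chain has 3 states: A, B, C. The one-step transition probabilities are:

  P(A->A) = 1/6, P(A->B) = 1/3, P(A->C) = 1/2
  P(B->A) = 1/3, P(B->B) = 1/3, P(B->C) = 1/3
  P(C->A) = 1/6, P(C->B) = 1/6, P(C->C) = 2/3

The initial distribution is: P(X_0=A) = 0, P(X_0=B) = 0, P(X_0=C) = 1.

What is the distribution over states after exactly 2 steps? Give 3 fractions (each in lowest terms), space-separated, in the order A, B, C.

Answer: 7/36 2/9 7/12

Derivation:
Propagating the distribution step by step (d_{t+1} = d_t * P):
d_0 = (A=0, B=0, C=1)
  d_1[A] = 0*1/6 + 0*1/3 + 1*1/6 = 1/6
  d_1[B] = 0*1/3 + 0*1/3 + 1*1/6 = 1/6
  d_1[C] = 0*1/2 + 0*1/3 + 1*2/3 = 2/3
d_1 = (A=1/6, B=1/6, C=2/3)
  d_2[A] = 1/6*1/6 + 1/6*1/3 + 2/3*1/6 = 7/36
  d_2[B] = 1/6*1/3 + 1/6*1/3 + 2/3*1/6 = 2/9
  d_2[C] = 1/6*1/2 + 1/6*1/3 + 2/3*2/3 = 7/12
d_2 = (A=7/36, B=2/9, C=7/12)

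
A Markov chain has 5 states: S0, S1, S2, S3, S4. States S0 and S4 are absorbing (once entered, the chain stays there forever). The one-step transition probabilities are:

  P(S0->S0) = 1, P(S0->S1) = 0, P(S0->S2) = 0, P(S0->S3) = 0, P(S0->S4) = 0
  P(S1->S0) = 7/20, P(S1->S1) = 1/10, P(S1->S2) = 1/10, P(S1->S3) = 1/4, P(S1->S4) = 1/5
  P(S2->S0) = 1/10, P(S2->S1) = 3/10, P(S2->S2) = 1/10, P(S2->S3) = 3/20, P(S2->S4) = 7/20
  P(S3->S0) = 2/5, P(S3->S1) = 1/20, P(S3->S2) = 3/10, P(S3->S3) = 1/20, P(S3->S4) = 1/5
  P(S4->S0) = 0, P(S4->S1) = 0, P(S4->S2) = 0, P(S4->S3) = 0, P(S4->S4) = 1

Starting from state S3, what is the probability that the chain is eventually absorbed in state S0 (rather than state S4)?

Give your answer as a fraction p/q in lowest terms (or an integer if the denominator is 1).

Let a_i = P(absorbed in S0 | start in state i).
Boundary conditions: a_S0 = 1, a_S4 = 0.
For each transient state i, a_i = sum_j P(i->j) * a_j:
  a_S1 = 7/20*a_S0 + 1/10*a_S1 + 1/10*a_S2 + 1/4*a_S3 + 1/5*a_S4
  a_S2 = 1/10*a_S0 + 3/10*a_S1 + 1/10*a_S2 + 3/20*a_S3 + 7/20*a_S4
  a_S3 = 2/5*a_S0 + 1/20*a_S1 + 3/10*a_S2 + 1/20*a_S3 + 1/5*a_S4

Substituting a_S0 = 1 and a_S4 = 0, rearrange to (I - Q) a = r where r[i] = P(i -> S0):
  [9/10, -1/10, -1/4] . (a_S1, a_S2, a_S3) = 7/20
  [-3/10, 9/10, -3/20] . (a_S1, a_S2, a_S3) = 1/10
  [-1/20, -3/10, 19/20] . (a_S1, a_S2, a_S3) = 2/5

Solving yields:
  a_S1 = 793/1332
  a_S2 = 2165/5328
  a_S3 = 1547/2664

Starting state is S3, so the absorption probability is a_S3 = 1547/2664.

Answer: 1547/2664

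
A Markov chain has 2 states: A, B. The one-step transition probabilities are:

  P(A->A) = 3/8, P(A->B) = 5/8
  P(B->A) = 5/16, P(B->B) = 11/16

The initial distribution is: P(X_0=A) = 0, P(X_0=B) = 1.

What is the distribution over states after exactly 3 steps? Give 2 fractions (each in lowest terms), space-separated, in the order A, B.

Propagating the distribution step by step (d_{t+1} = d_t * P):
d_0 = (A=0, B=1)
  d_1[A] = 0*3/8 + 1*5/16 = 5/16
  d_1[B] = 0*5/8 + 1*11/16 = 11/16
d_1 = (A=5/16, B=11/16)
  d_2[A] = 5/16*3/8 + 11/16*5/16 = 85/256
  d_2[B] = 5/16*5/8 + 11/16*11/16 = 171/256
d_2 = (A=85/256, B=171/256)
  d_3[A] = 85/256*3/8 + 171/256*5/16 = 1365/4096
  d_3[B] = 85/256*5/8 + 171/256*11/16 = 2731/4096
d_3 = (A=1365/4096, B=2731/4096)

Answer: 1365/4096 2731/4096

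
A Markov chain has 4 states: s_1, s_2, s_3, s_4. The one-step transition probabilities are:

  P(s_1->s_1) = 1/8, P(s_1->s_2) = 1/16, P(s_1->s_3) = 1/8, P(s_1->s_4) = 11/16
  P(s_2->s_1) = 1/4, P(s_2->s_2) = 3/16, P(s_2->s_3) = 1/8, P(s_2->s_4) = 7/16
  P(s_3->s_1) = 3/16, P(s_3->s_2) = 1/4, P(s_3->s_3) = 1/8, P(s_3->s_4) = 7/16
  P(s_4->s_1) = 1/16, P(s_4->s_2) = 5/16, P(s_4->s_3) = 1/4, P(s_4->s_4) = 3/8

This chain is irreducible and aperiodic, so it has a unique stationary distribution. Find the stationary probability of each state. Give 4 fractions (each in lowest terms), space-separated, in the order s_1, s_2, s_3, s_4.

Answer: 88/637 151/637 115/637 283/637

Derivation:
The stationary distribution satisfies pi = pi * P, i.e.:
  pi_s_1 = 1/8*pi_s_1 + 1/4*pi_s_2 + 3/16*pi_s_3 + 1/16*pi_s_4
  pi_s_2 = 1/16*pi_s_1 + 3/16*pi_s_2 + 1/4*pi_s_3 + 5/16*pi_s_4
  pi_s_3 = 1/8*pi_s_1 + 1/8*pi_s_2 + 1/8*pi_s_3 + 1/4*pi_s_4
  pi_s_4 = 11/16*pi_s_1 + 7/16*pi_s_2 + 7/16*pi_s_3 + 3/8*pi_s_4
with normalization: pi_s_1 + pi_s_2 + pi_s_3 + pi_s_4 = 1.

Using the first 3 balance equations plus normalization, the linear system A*pi = b is:
  [-7/8, 1/4, 3/16, 1/16] . pi = 0
  [1/16, -13/16, 1/4, 5/16] . pi = 0
  [1/8, 1/8, -7/8, 1/4] . pi = 0
  [1, 1, 1, 1] . pi = 1

Solving yields:
  pi_s_1 = 88/637
  pi_s_2 = 151/637
  pi_s_3 = 115/637
  pi_s_4 = 283/637

Verification (pi * P):
  88/637*1/8 + 151/637*1/4 + 115/637*3/16 + 283/637*1/16 = 88/637 = pi_s_1  (ok)
  88/637*1/16 + 151/637*3/16 + 115/637*1/4 + 283/637*5/16 = 151/637 = pi_s_2  (ok)
  88/637*1/8 + 151/637*1/8 + 115/637*1/8 + 283/637*1/4 = 115/637 = pi_s_3  (ok)
  88/637*11/16 + 151/637*7/16 + 115/637*7/16 + 283/637*3/8 = 283/637 = pi_s_4  (ok)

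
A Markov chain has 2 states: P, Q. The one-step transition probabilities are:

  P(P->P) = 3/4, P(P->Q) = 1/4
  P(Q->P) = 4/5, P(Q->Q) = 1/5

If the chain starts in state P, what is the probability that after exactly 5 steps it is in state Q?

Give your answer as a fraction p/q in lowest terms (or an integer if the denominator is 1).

Computing P^5 by repeated multiplication:
P^1 =
  P: [3/4, 1/4]
  Q: [4/5, 1/5]
P^2 =
  P: [61/80, 19/80]
  Q: [19/25, 6/25]
P^3 =
  P: [1219/1600, 381/1600]
  Q: [381/500, 119/500]
P^4 =
  P: [24381/32000, 7619/32000]
  Q: [7619/10000, 2381/10000]
P^5 =
  P: [487619/640000, 152381/640000]
  Q: [152381/200000, 47619/200000]

(P^5)[P -> Q] = 152381/640000

Answer: 152381/640000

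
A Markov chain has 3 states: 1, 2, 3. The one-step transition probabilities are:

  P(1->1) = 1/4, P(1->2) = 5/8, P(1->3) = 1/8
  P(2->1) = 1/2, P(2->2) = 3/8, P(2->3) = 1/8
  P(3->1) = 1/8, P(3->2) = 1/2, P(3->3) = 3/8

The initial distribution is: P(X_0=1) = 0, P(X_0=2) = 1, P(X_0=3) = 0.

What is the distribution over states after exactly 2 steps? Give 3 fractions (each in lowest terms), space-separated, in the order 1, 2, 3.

Answer: 21/64 33/64 5/32

Derivation:
Propagating the distribution step by step (d_{t+1} = d_t * P):
d_0 = (1=0, 2=1, 3=0)
  d_1[1] = 0*1/4 + 1*1/2 + 0*1/8 = 1/2
  d_1[2] = 0*5/8 + 1*3/8 + 0*1/2 = 3/8
  d_1[3] = 0*1/8 + 1*1/8 + 0*3/8 = 1/8
d_1 = (1=1/2, 2=3/8, 3=1/8)
  d_2[1] = 1/2*1/4 + 3/8*1/2 + 1/8*1/8 = 21/64
  d_2[2] = 1/2*5/8 + 3/8*3/8 + 1/8*1/2 = 33/64
  d_2[3] = 1/2*1/8 + 3/8*1/8 + 1/8*3/8 = 5/32
d_2 = (1=21/64, 2=33/64, 3=5/32)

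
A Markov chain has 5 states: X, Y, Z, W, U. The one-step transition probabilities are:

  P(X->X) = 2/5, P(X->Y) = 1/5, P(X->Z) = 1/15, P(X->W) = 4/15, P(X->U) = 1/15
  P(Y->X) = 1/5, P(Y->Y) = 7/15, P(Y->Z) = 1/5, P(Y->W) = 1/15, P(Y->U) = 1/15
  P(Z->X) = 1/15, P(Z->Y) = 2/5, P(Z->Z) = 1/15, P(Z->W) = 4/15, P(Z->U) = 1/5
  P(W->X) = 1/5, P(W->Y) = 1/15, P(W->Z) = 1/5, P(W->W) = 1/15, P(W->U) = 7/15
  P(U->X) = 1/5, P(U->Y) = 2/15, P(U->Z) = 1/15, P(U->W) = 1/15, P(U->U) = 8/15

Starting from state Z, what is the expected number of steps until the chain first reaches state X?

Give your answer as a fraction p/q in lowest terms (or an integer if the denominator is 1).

Answer: 2970/481

Derivation:
Let h_i = expected steps to first reach X from state i.
Boundary: h_X = 0.
First-step equations for the other states:
  h_Y = 1 + 1/5*h_X + 7/15*h_Y + 1/5*h_Z + 1/15*h_W + 1/15*h_U
  h_Z = 1 + 1/15*h_X + 2/5*h_Y + 1/15*h_Z + 4/15*h_W + 1/5*h_U
  h_W = 1 + 1/5*h_X + 1/15*h_Y + 1/5*h_Z + 1/15*h_W + 7/15*h_U
  h_U = 1 + 1/5*h_X + 2/15*h_Y + 1/15*h_Z + 1/15*h_W + 8/15*h_U

Substituting h_X = 0 and rearranging gives the linear system (I - Q) h = 1:
  [8/15, -1/5, -1/15, -1/15] . (h_Y, h_Z, h_W, h_U) = 1
  [-2/5, 14/15, -4/15, -1/5] . (h_Y, h_Z, h_W, h_U) = 1
  [-1/15, -1/5, 14/15, -7/15] . (h_Y, h_Z, h_W, h_U) = 1
  [-2/15, -1/15, -1/15, 7/15] . (h_Y, h_Z, h_W, h_U) = 1

Solving yields:
  h_Y = 2670/481
  h_Z = 2970/481
  h_W = 2640/481
  h_U = 2595/481

Starting state is Z, so the expected hitting time is h_Z = 2970/481.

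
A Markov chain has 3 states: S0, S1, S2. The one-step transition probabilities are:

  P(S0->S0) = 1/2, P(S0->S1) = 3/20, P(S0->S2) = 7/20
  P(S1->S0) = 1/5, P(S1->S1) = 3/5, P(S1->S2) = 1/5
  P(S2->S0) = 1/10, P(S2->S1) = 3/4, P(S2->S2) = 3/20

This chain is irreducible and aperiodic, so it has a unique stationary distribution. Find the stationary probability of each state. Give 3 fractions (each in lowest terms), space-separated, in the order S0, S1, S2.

The stationary distribution satisfies pi = pi * P, i.e.:
  pi_S0 = 1/2*pi_S0 + 1/5*pi_S1 + 1/10*pi_S2
  pi_S1 = 3/20*pi_S0 + 3/5*pi_S1 + 3/4*pi_S2
  pi_S2 = 7/20*pi_S0 + 1/5*pi_S1 + 3/20*pi_S2
with normalization: pi_S0 + pi_S1 + pi_S2 = 1.

Using the first 2 balance equations plus normalization, the linear system A*pi = b is:
  [-1/2, 1/5, 1/10] . pi = 0
  [3/20, -2/5, 3/4] . pi = 0
  [1, 1, 1] . pi = 1

Solving yields:
  pi_S0 = 19/75
  pi_S1 = 13/25
  pi_S2 = 17/75

Verification (pi * P):
  19/75*1/2 + 13/25*1/5 + 17/75*1/10 = 19/75 = pi_S0  (ok)
  19/75*3/20 + 13/25*3/5 + 17/75*3/4 = 13/25 = pi_S1  (ok)
  19/75*7/20 + 13/25*1/5 + 17/75*3/20 = 17/75 = pi_S2  (ok)

Answer: 19/75 13/25 17/75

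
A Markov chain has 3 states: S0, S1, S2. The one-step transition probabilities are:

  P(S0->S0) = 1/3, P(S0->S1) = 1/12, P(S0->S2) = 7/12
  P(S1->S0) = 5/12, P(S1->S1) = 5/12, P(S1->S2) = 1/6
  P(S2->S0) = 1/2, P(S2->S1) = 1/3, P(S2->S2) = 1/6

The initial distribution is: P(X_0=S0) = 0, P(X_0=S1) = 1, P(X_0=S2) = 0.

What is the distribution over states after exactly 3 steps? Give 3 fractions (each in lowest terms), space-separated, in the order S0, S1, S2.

Answer: 89/216 443/1728 191/576

Derivation:
Propagating the distribution step by step (d_{t+1} = d_t * P):
d_0 = (S0=0, S1=1, S2=0)
  d_1[S0] = 0*1/3 + 1*5/12 + 0*1/2 = 5/12
  d_1[S1] = 0*1/12 + 1*5/12 + 0*1/3 = 5/12
  d_1[S2] = 0*7/12 + 1*1/6 + 0*1/6 = 1/6
d_1 = (S0=5/12, S1=5/12, S2=1/6)
  d_2[S0] = 5/12*1/3 + 5/12*5/12 + 1/6*1/2 = 19/48
  d_2[S1] = 5/12*1/12 + 5/12*5/12 + 1/6*1/3 = 19/72
  d_2[S2] = 5/12*7/12 + 5/12*1/6 + 1/6*1/6 = 49/144
d_2 = (S0=19/48, S1=19/72, S2=49/144)
  d_3[S0] = 19/48*1/3 + 19/72*5/12 + 49/144*1/2 = 89/216
  d_3[S1] = 19/48*1/12 + 19/72*5/12 + 49/144*1/3 = 443/1728
  d_3[S2] = 19/48*7/12 + 19/72*1/6 + 49/144*1/6 = 191/576
d_3 = (S0=89/216, S1=443/1728, S2=191/576)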